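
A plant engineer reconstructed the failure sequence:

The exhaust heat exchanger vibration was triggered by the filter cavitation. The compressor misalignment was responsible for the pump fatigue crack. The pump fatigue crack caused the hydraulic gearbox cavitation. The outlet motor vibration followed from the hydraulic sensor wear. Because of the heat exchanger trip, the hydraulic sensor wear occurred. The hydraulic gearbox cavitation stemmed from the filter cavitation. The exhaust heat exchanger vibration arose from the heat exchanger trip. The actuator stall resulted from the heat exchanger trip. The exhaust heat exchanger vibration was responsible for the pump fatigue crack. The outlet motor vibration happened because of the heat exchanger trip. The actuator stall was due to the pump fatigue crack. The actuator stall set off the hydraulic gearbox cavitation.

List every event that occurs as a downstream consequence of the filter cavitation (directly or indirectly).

the actuator stall, the exhaust heat exchanger vibration, the hydraulic gearbox cavitation, the pump fatigue crack

Direct effects: the exhaust heat exchanger vibration, the hydraulic gearbox cavitation.
2 steps out: the pump fatigue crack.
3 steps out: the actuator stall.
Not reachable from it: the heat exchanger trip, the hydraulic sensor wear, the outlet motor vibration, the compressor misalignment.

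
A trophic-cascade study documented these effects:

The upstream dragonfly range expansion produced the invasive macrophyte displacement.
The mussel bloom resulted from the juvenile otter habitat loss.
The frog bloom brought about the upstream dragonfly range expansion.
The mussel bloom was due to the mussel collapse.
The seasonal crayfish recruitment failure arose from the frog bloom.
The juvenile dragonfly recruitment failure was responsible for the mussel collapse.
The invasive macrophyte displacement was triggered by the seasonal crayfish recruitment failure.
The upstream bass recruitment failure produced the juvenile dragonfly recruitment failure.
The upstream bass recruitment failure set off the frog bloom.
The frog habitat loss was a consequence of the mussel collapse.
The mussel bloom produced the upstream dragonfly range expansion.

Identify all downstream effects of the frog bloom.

Direct effects: the seasonal crayfish recruitment failure, the upstream dragonfly range expansion.
2 steps out: the invasive macrophyte displacement.
Not reachable from it: the upstream bass recruitment failure, the juvenile dragonfly recruitment failure, the mussel collapse, the frog habitat loss, the juvenile otter habitat loss, the mussel bloom.

the invasive macrophyte displacement, the seasonal crayfish recruitment failure, the upstream dragonfly range expansion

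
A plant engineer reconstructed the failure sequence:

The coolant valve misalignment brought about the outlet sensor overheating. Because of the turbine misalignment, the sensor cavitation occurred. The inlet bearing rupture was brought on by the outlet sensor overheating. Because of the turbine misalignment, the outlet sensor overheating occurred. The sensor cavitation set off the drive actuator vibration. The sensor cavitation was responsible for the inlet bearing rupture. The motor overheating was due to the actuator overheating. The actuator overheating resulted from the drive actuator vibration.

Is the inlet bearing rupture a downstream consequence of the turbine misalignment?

Yes

There is a causal chain: the turbine misalignment → the outlet sensor overheating → the inlet bearing rupture.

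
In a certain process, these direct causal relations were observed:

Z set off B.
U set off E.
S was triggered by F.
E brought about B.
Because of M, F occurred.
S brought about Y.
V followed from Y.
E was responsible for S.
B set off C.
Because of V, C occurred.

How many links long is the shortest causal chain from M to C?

5

Shortest chain: M → F → S → Y → V → C.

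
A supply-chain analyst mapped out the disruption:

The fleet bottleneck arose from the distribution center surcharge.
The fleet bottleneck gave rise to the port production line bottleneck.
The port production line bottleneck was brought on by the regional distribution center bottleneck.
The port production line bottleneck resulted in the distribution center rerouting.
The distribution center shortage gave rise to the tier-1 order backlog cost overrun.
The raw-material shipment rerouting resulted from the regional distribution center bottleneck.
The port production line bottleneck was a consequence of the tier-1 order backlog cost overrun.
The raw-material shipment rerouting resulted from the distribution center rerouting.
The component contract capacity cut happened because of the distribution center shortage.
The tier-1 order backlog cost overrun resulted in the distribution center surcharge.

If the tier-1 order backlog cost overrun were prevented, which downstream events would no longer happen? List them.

Downstream of the tier-1 order backlog cost overrun: the distribution center surcharge, the fleet bottleneck, the port production line bottleneck, the distribution center rerouting, the raw-material shipment rerouting.
Of those, still caused via another path: the port production line bottleneck, the distribution center rerouting, the raw-material shipment rerouting.
The remainder have no surviving cause.

the distribution center surcharge, the fleet bottleneck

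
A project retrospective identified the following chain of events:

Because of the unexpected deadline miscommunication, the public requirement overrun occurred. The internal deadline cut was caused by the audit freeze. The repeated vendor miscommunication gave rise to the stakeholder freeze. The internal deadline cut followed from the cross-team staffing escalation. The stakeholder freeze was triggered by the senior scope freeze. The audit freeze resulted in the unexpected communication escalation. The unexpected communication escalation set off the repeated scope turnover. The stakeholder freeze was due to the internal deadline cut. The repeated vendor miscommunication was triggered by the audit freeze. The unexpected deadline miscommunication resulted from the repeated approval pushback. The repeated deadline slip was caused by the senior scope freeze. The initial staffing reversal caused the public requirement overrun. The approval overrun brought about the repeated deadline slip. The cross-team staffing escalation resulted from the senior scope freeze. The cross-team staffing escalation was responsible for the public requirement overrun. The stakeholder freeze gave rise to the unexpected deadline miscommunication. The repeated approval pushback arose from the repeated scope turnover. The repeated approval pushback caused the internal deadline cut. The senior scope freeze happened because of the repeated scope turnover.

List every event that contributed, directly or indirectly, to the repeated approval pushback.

the audit freeze, the repeated scope turnover, the unexpected communication escalation

Immediate cause of the repeated approval pushback: the repeated scope turnover.
Further upstream: the audit freeze, the unexpected communication escalation.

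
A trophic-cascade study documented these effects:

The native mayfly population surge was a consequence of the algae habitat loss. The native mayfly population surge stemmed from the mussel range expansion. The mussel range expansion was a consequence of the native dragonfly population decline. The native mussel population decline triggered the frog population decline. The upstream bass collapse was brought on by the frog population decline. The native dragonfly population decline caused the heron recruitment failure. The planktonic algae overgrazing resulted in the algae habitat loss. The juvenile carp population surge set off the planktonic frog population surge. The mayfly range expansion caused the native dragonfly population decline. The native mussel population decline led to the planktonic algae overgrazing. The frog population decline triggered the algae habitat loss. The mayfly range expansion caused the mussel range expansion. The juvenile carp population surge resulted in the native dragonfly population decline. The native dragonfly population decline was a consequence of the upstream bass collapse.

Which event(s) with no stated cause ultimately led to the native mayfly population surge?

Tracing upstream from the native mayfly population surge: the native mayfly population surge ← the mussel range expansion ← the native dragonfly population decline ← the juvenile carp population surge.
A separate upstream branch: the native mayfly population surge ← the algae habitat loss ← the frog population decline ← the native mussel population decline.
A separate upstream branch: the native mayfly population surge ← the mussel range expansion ← the mayfly range expansion.
Each of those chain origins has no stated cause.

the juvenile carp population surge, the mayfly range expansion, the native mussel population decline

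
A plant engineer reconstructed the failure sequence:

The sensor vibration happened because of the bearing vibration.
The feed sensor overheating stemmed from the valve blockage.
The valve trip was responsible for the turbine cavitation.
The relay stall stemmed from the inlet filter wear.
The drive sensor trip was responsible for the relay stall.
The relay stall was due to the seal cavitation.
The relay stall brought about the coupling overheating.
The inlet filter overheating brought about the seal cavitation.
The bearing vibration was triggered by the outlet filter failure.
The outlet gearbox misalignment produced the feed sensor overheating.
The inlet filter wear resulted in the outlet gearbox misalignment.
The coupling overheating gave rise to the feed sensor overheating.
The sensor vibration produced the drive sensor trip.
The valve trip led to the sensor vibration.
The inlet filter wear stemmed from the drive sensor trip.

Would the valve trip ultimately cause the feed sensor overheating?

There is a causal chain: the valve trip → the sensor vibration → the drive sensor trip → the inlet filter wear → the outlet gearbox misalignment → the feed sensor overheating.

Yes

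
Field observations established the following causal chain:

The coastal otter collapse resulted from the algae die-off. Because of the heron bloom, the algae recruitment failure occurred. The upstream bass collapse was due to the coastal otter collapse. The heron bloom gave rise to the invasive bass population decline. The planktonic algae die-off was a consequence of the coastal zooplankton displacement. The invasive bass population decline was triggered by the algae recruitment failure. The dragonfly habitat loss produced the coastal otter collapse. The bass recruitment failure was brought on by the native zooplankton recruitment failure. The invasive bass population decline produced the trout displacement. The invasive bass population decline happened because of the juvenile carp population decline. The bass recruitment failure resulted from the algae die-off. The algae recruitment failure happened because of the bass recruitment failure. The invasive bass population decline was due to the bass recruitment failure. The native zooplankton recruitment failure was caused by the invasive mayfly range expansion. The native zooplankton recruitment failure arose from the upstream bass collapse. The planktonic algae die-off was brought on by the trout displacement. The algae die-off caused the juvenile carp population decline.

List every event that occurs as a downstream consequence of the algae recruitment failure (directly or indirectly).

the invasive bass population decline, the planktonic algae die-off, the trout displacement

Direct effects: the invasive bass population decline.
2 steps out: the trout displacement.
3 steps out: the planktonic algae die-off.
Not reachable from it: the algae die-off, the dragonfly habitat loss, the invasive mayfly range expansion, the coastal otter collapse, the juvenile carp population decline, the upstream bass collapse, the heron bloom, the native zooplankton recruitment failure, the bass recruitment failure, the coastal zooplankton displacement.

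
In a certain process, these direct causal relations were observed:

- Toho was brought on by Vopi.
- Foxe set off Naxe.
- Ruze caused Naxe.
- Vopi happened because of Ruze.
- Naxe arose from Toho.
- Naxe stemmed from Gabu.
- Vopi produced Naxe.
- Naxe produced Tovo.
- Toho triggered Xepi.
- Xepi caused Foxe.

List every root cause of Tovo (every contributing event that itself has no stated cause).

Gabu, Ruze

Tracing upstream from Tovo: Tovo ← Naxe ← Gabu.
A separate upstream branch: Tovo ← Naxe ← Ruze.
Each of those chain origins has no stated cause.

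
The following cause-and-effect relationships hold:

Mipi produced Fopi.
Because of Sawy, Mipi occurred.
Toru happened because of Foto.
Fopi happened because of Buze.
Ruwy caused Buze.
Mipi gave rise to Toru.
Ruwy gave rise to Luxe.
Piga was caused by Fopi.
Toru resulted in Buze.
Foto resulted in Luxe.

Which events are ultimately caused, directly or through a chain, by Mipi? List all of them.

Direct effects: Toru, Fopi.
2 steps out: Buze, Piga.
Not reachable from it: Sawy, Ruwy, Foto, Luxe.

Buze, Fopi, Piga, Toru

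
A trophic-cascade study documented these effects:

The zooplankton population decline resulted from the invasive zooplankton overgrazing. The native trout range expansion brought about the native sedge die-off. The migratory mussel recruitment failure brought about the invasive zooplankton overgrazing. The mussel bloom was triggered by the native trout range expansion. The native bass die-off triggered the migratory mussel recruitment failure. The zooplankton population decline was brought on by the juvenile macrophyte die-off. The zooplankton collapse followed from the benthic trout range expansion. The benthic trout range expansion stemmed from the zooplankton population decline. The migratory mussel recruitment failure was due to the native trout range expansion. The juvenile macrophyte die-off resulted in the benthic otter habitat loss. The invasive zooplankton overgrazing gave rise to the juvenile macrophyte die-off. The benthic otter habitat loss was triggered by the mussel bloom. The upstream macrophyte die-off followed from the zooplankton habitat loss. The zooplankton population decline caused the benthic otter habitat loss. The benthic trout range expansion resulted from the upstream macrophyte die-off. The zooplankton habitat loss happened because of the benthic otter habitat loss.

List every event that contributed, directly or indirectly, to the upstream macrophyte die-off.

Immediate cause of the upstream macrophyte die-off: the zooplankton habitat loss.
Further upstream: the native trout range expansion, the native bass die-off, the mussel bloom, the migratory mussel recruitment failure, the invasive zooplankton overgrazing, the juvenile macrophyte die-off, the zooplankton population decline, the benthic otter habitat loss.

the benthic otter habitat loss, the invasive zooplankton overgrazing, the juvenile macrophyte die-off, the migratory mussel recruitment failure, the mussel bloom, the native bass die-off, the native trout range expansion, the zooplankton habitat loss, the zooplankton population decline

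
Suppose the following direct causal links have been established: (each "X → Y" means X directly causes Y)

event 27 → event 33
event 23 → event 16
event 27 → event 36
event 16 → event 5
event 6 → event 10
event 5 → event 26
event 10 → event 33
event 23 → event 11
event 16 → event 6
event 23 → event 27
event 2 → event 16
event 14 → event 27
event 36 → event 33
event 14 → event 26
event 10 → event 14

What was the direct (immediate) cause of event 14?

Upstream contributors include event 23, event 16, event 6, event 2, but only event 10 feeds directly into event 14.

event 10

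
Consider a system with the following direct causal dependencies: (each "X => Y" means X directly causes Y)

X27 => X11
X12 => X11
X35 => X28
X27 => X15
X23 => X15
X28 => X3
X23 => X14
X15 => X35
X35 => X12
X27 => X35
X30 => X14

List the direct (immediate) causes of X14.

X23, X30 → X14 with nothing further upstream stated.

X23, X30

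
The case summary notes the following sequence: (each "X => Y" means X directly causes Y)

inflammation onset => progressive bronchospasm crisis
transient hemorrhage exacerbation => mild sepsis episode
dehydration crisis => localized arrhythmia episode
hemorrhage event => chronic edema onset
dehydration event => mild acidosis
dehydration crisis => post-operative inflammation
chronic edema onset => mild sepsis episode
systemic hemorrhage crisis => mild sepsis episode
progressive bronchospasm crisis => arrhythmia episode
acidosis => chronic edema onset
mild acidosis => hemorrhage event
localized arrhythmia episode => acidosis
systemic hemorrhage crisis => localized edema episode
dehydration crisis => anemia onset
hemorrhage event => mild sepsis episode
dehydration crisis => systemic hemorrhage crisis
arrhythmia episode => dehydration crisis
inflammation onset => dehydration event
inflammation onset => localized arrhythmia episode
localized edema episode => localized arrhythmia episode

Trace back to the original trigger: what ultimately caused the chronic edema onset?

the inflammation onset

Tracing upstream from the chronic edema onset: the chronic edema onset ← the acidosis ← the localized arrhythmia episode ← the inflammation onset.
The inflammation onset has no stated cause, so it is the root.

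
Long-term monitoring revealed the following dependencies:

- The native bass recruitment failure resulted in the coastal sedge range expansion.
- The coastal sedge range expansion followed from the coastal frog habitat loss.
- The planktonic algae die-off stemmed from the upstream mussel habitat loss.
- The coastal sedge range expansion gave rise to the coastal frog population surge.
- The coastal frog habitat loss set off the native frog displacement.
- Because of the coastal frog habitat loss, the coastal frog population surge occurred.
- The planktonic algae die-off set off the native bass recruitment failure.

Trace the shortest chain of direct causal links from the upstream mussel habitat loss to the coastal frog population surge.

the upstream mussel habitat loss → the planktonic algae die-off → the native bass recruitment failure → the coastal sedge range expansion → the coastal frog population surge

the upstream mussel habitat loss → the planktonic algae die-off
the planktonic algae die-off → the native bass recruitment failure
the native bass recruitment failure → the coastal sedge range expansion
the coastal sedge range expansion → the coastal frog population surge
Length: 4 steps.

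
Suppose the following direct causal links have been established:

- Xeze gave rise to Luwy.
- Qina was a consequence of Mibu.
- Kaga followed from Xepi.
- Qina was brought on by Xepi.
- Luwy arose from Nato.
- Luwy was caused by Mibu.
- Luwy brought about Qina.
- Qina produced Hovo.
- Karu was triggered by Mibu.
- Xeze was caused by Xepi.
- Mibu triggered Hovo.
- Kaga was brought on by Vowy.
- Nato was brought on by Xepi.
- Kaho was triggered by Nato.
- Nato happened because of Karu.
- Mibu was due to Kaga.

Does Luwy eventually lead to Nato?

Luwy leads to Qina, Hovo; Nato is not among them.

No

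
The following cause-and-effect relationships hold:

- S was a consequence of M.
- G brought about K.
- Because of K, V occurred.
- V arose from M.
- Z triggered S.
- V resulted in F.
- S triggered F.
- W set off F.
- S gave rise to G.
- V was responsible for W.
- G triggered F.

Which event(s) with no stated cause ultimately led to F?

M, Z

Tracing upstream from F: F ← S ← M.
A separate upstream branch: F ← S ← Z.
Each of those chain origins has no stated cause.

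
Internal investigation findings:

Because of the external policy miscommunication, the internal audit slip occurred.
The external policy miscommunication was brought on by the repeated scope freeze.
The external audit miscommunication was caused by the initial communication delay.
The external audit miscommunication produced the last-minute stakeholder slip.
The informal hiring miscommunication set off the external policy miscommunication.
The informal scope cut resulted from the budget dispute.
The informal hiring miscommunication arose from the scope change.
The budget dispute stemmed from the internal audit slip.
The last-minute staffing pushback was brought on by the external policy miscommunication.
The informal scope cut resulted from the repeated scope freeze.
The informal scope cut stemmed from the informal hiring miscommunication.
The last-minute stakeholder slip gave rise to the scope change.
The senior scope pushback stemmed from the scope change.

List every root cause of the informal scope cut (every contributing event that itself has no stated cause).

the initial communication delay, the repeated scope freeze

Tracing upstream from the informal scope cut: the informal scope cut ← the informal hiring miscommunication ← the scope change ← the last-minute stakeholder slip ← the external audit miscommunication ← the initial communication delay.
A separate upstream branch: the informal scope cut ← the repeated scope freeze.
Each of those chain origins has no stated cause.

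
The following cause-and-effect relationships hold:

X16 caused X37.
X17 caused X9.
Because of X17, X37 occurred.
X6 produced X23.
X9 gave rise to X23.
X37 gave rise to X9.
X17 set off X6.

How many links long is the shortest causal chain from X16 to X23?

Shortest chain: X16 → X37 → X9 → X23.

3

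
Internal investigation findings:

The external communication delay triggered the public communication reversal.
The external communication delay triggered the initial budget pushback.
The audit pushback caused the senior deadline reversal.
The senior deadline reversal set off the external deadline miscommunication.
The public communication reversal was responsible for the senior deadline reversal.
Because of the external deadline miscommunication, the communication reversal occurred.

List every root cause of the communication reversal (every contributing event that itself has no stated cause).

Tracing upstream from the communication reversal: the communication reversal ← the external deadline miscommunication ← the senior deadline reversal ← the public communication reversal ← the external communication delay.
A separate upstream branch: the communication reversal ← the external deadline miscommunication ← the senior deadline reversal ← the audit pushback.
Each of those chain origins has no stated cause.

the audit pushback, the external communication delay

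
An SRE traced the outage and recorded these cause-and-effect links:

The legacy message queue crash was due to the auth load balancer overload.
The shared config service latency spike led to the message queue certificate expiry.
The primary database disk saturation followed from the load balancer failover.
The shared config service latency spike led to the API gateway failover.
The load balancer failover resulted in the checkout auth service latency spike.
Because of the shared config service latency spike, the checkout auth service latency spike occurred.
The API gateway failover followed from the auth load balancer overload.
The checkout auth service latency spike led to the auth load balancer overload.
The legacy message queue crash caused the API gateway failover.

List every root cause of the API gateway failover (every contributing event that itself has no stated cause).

Tracing upstream from the API gateway failover: the API gateway failover ← the auth load balancer overload ← the checkout auth service latency spike ← the load balancer failover.
A separate upstream branch: the API gateway failover ← the shared config service latency spike.
Each of those chain origins has no stated cause.

the load balancer failover, the shared config service latency spike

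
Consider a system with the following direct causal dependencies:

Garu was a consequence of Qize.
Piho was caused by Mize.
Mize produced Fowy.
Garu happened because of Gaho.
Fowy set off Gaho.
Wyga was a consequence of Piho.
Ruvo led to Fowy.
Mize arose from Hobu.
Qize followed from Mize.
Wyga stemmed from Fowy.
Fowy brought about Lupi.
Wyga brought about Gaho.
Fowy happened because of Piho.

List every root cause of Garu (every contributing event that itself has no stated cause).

Tracing upstream from Garu: Garu ← Qize ← Mize ← Hobu.
A separate upstream branch: Garu ← Gaho ← Fowy ← Ruvo.
Each of those chain origins has no stated cause.

Hobu, Ruvo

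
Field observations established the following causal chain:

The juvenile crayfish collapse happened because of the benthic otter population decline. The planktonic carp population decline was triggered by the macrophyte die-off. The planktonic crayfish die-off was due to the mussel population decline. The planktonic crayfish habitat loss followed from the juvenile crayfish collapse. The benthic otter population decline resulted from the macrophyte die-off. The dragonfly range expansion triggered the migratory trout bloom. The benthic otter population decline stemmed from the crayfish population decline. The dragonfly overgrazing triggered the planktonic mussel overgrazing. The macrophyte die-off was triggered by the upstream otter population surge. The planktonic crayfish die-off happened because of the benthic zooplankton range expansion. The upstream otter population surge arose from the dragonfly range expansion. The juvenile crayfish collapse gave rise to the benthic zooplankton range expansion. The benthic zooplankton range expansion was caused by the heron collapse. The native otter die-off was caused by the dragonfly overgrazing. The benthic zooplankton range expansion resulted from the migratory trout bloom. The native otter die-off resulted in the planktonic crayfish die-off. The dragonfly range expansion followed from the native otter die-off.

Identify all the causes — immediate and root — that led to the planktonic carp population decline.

the dragonfly overgrazing, the dragonfly range expansion, the macrophyte die-off, the native otter die-off, the upstream otter population surge

Immediate cause of the planktonic carp population decline: the macrophyte die-off.
Further upstream: the dragonfly overgrazing, the native otter die-off, the dragonfly range expansion, the upstream otter population surge.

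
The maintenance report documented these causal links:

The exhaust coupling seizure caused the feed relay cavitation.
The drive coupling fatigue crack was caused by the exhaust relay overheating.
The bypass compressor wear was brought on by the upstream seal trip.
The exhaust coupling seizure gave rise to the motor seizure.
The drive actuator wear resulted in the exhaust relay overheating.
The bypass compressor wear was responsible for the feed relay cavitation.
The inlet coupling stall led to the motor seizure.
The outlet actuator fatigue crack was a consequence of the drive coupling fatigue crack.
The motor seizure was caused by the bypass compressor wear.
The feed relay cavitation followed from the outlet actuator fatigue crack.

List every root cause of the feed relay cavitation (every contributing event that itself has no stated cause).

Tracing upstream from the feed relay cavitation: the feed relay cavitation ← the bypass compressor wear ← the upstream seal trip.
A separate upstream branch: the feed relay cavitation ← the outlet actuator fatigue crack ← the drive coupling fatigue crack ← the exhaust relay overheating ← the drive actuator wear.
A separate upstream branch: the feed relay cavitation ← the exhaust coupling seizure.
Each of those chain origins has no stated cause.

the drive actuator wear, the exhaust coupling seizure, the upstream seal trip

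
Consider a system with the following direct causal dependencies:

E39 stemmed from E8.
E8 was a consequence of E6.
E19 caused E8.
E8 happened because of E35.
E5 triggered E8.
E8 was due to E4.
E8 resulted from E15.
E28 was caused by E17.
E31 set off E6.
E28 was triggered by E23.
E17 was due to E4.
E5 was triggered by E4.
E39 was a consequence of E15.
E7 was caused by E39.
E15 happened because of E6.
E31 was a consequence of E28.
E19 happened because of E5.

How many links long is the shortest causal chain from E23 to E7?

6

Shortest chain: E23 → E28 → E31 → E6 → E15 → E39 → E7.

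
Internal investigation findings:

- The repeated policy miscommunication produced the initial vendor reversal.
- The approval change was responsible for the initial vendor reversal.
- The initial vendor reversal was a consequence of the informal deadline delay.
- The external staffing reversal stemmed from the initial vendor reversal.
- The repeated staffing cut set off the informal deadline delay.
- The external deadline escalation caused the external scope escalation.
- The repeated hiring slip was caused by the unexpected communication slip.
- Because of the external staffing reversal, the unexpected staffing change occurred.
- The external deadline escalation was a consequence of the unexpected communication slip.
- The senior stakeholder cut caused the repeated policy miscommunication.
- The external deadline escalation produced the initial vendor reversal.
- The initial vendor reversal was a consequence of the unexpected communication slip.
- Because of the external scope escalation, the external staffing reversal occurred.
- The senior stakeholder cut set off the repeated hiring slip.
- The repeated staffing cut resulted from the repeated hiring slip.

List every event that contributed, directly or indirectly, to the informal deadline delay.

Immediate cause of the informal deadline delay: the repeated staffing cut.
Further upstream: the unexpected communication slip, the senior stakeholder cut, the repeated hiring slip.

the repeated hiring slip, the repeated staffing cut, the senior stakeholder cut, the unexpected communication slip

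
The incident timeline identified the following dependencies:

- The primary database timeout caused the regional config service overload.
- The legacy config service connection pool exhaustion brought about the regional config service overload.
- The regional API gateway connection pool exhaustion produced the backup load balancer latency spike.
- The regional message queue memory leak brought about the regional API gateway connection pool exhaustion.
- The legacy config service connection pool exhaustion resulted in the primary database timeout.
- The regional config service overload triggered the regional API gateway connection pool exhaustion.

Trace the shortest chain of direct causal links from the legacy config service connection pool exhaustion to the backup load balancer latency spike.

the legacy config service connection pool exhaustion → the regional config service overload
the regional config service overload → the regional API gateway connection pool exhaustion
the regional API gateway connection pool exhaustion → the backup load balancer latency spike
Length: 3 steps.

the legacy config service connection pool exhaustion → the regional config service overload → the regional API gateway connection pool exhaustion → the backup load balancer latency spike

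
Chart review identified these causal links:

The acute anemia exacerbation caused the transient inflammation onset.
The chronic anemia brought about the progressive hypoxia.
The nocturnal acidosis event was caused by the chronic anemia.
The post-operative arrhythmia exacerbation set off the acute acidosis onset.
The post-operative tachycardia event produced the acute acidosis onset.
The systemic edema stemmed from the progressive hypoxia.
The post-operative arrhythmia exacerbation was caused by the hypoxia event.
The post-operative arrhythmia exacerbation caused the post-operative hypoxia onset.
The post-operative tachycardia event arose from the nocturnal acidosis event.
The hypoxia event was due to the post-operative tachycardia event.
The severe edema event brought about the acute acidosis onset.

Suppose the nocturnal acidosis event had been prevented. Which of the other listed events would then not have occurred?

the hypoxia event, the post-operative arrhythmia exacerbation, the post-operative hypoxia onset, the post-operative tachycardia event

Downstream of the nocturnal acidosis event: the post-operative tachycardia event, the hypoxia event, the post-operative arrhythmia exacerbation, the post-operative hypoxia onset, the acute acidosis onset.
Of those, still caused via another path: the acute acidosis onset.
The remainder have no surviving cause.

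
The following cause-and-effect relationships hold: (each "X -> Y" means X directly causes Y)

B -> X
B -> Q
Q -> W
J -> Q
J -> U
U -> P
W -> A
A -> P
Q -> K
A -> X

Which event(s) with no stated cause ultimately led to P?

Tracing upstream from P: P ← U ← J.
A separate upstream branch: P ← A ← W ← Q ← B.
Each of those chain origins has no stated cause.

B, J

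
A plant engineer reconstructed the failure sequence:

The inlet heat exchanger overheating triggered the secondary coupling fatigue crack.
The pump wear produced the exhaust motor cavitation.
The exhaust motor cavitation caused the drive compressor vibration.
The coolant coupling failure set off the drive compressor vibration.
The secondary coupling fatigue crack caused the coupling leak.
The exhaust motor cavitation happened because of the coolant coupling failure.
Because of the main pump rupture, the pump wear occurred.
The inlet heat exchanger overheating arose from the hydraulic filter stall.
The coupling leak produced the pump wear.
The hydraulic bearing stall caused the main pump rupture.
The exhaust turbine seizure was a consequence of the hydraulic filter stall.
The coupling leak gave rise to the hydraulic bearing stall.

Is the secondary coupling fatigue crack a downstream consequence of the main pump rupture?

The main pump rupture leads to the pump wear, the exhaust motor cavitation, the drive compressor vibration; the secondary coupling fatigue crack is not among them.

No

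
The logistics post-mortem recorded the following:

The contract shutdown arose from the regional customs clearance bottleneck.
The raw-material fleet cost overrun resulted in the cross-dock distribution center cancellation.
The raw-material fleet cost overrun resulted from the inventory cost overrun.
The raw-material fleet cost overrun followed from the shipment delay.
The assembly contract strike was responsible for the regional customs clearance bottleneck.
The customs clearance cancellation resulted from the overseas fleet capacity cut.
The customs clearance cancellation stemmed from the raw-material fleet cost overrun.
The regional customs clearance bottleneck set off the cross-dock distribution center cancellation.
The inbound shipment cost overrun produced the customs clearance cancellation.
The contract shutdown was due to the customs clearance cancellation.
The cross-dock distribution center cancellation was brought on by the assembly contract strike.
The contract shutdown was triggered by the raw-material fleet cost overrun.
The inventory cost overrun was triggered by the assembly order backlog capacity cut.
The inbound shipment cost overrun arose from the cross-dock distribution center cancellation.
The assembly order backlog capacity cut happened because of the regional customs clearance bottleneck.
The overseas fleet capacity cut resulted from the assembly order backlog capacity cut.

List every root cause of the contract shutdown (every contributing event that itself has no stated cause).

Tracing upstream from the contract shutdown: the contract shutdown ← the regional customs clearance bottleneck ← the assembly contract strike.
A separate upstream branch: the contract shutdown ← the raw-material fleet cost overrun ← the shipment delay.
Each of those chain origins has no stated cause.

the assembly contract strike, the shipment delay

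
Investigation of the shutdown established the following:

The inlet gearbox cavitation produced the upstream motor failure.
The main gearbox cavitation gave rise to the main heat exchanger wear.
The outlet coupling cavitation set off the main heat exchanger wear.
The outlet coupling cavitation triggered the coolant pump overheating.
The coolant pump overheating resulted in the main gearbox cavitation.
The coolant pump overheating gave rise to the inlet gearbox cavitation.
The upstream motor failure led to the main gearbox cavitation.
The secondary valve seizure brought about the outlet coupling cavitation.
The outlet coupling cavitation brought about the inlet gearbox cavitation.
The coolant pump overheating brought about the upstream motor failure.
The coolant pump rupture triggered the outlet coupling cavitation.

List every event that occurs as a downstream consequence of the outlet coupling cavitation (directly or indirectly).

the coolant pump overheating, the inlet gearbox cavitation, the main gearbox cavitation, the main heat exchanger wear, the upstream motor failure

Direct effects: the coolant pump overheating, the inlet gearbox cavitation, the main heat exchanger wear.
2 steps out: the upstream motor failure, the main gearbox cavitation.
Not reachable from it: the coolant pump rupture, the secondary valve seizure.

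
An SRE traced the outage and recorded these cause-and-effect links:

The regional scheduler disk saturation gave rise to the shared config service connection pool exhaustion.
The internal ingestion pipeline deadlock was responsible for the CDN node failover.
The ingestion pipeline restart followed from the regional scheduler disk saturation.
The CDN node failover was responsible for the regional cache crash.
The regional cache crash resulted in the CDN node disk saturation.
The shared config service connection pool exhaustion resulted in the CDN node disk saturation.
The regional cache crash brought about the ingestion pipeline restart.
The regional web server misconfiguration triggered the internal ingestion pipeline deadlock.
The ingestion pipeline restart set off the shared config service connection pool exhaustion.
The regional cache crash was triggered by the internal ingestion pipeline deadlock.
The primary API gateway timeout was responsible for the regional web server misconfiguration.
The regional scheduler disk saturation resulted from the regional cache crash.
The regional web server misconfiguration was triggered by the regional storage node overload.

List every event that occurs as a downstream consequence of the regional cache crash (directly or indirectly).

Direct effects: the regional scheduler disk saturation, the ingestion pipeline restart, the CDN node disk saturation.
2 steps out: the shared config service connection pool exhaustion.
Not reachable from it: the primary API gateway timeout, the regional storage node overload, the regional web server misconfiguration, the internal ingestion pipeline deadlock, the CDN node failover.

the CDN node disk saturation, the ingestion pipeline restart, the regional scheduler disk saturation, the shared config service connection pool exhaustion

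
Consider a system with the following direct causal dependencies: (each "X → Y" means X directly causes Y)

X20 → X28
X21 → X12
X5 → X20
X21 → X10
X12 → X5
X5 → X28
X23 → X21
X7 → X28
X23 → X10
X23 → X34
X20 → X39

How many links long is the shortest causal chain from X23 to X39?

Shortest chain: X23 → X21 → X12 → X5 → X20 → X39.

5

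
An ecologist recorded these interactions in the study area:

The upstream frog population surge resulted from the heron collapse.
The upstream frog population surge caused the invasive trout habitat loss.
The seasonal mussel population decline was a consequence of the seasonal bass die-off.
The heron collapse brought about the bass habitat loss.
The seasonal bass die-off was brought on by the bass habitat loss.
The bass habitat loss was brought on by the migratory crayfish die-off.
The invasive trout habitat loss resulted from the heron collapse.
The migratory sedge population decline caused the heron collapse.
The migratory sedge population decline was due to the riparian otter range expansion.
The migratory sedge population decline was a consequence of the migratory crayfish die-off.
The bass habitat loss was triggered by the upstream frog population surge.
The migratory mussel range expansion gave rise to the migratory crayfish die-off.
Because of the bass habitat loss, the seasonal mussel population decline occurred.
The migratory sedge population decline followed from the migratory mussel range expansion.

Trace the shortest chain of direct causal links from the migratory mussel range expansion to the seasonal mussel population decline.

the migratory mussel range expansion → the migratory crayfish die-off → the bass habitat loss → the seasonal mussel population decline

the migratory mussel range expansion → the migratory crayfish die-off
the migratory crayfish die-off → the bass habitat loss
the bass habitat loss → the seasonal mussel population decline
Length: 3 steps.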